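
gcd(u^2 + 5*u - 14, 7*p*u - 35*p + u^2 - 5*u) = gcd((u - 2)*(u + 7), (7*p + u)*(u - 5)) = 1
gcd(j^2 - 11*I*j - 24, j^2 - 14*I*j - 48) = j - 8*I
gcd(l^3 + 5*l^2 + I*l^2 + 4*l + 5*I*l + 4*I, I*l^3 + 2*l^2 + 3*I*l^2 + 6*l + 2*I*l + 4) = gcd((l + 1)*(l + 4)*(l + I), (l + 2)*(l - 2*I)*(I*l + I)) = l + 1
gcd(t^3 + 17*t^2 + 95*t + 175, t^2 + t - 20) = t + 5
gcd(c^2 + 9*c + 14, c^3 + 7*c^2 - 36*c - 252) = c + 7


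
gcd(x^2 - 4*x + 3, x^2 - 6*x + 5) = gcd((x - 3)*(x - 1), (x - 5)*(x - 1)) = x - 1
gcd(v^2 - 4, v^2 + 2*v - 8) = v - 2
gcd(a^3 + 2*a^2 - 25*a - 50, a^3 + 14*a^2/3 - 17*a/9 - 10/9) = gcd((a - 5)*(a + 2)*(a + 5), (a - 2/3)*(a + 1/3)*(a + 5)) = a + 5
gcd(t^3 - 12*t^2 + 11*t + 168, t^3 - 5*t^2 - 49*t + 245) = t - 7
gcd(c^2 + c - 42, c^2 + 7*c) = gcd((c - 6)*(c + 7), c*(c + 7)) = c + 7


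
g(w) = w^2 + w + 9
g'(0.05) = 1.10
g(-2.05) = 11.15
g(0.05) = 9.05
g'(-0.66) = -0.32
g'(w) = 2*w + 1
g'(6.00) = 13.00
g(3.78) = 27.07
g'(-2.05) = -3.10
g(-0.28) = 8.80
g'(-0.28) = 0.44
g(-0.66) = 8.78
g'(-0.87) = -0.74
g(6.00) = 51.00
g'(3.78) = 8.56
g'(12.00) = 25.00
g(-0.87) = 8.89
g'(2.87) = 6.74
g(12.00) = 165.00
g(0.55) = 9.85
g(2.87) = 20.11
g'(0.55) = 2.10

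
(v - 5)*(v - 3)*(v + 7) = v^3 - v^2 - 41*v + 105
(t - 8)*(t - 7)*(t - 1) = t^3 - 16*t^2 + 71*t - 56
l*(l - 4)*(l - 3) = l^3 - 7*l^2 + 12*l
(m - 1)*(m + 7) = m^2 + 6*m - 7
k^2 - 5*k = k*(k - 5)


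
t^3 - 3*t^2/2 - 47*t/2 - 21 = (t - 6)*(t + 1)*(t + 7/2)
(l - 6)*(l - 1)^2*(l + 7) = l^4 - l^3 - 43*l^2 + 85*l - 42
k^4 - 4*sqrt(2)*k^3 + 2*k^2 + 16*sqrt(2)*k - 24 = (k - 2)*(k + 2)*(k - 3*sqrt(2))*(k - sqrt(2))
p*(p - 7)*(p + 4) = p^3 - 3*p^2 - 28*p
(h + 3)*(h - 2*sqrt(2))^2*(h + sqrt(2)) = h^4 - 3*sqrt(2)*h^3 + 3*h^3 - 9*sqrt(2)*h^2 + 8*sqrt(2)*h + 24*sqrt(2)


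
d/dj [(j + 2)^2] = 2*j + 4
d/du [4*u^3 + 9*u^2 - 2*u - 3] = 12*u^2 + 18*u - 2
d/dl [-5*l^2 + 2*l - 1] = 2 - 10*l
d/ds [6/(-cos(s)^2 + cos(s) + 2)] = 6*(1 - 2*cos(s))*sin(s)/(sin(s)^2 + cos(s) + 1)^2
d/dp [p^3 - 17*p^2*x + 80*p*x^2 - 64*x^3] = 3*p^2 - 34*p*x + 80*x^2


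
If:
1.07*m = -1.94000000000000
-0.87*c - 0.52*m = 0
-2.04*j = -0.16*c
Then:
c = 1.08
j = 0.08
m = -1.81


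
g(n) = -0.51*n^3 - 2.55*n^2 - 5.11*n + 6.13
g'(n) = -1.53*n^2 - 5.1*n - 5.11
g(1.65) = -11.53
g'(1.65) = -17.69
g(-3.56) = 15.01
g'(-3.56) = -6.34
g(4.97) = -144.86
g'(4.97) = -68.25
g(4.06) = -90.78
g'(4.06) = -51.04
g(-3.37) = 13.91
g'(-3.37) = -5.30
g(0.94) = -1.35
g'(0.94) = -11.26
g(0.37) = 3.86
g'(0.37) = -7.21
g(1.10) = -3.26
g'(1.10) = -12.57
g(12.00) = -1303.67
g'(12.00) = -286.63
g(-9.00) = 217.36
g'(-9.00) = -83.14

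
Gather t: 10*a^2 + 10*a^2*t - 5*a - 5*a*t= 10*a^2 - 5*a + t*(10*a^2 - 5*a)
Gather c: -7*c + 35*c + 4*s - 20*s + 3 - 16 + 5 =28*c - 16*s - 8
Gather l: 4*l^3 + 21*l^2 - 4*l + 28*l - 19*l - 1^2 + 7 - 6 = 4*l^3 + 21*l^2 + 5*l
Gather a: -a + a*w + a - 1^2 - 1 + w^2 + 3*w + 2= a*w + w^2 + 3*w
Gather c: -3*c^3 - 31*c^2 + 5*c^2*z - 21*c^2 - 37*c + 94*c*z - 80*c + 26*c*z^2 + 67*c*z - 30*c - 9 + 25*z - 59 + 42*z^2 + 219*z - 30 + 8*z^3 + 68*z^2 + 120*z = -3*c^3 + c^2*(5*z - 52) + c*(26*z^2 + 161*z - 147) + 8*z^3 + 110*z^2 + 364*z - 98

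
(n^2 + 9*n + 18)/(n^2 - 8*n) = (n^2 + 9*n + 18)/(n*(n - 8))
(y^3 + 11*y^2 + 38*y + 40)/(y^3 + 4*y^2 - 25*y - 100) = (y + 2)/(y - 5)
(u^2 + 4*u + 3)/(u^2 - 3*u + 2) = (u^2 + 4*u + 3)/(u^2 - 3*u + 2)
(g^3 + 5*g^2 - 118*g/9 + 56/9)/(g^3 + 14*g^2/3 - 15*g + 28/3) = (g - 2/3)/(g - 1)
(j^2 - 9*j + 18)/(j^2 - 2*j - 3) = (j - 6)/(j + 1)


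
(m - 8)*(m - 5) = m^2 - 13*m + 40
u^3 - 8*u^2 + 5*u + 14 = (u - 7)*(u - 2)*(u + 1)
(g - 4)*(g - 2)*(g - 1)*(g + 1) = g^4 - 6*g^3 + 7*g^2 + 6*g - 8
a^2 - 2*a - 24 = (a - 6)*(a + 4)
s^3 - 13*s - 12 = (s - 4)*(s + 1)*(s + 3)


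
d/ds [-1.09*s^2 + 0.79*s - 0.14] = 0.79 - 2.18*s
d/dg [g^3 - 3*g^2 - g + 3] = 3*g^2 - 6*g - 1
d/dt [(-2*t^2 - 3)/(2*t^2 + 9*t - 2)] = (-18*t^2 + 20*t + 27)/(4*t^4 + 36*t^3 + 73*t^2 - 36*t + 4)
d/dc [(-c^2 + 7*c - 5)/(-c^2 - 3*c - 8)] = (10*c^2 + 6*c - 71)/(c^4 + 6*c^3 + 25*c^2 + 48*c + 64)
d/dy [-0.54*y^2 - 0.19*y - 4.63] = -1.08*y - 0.19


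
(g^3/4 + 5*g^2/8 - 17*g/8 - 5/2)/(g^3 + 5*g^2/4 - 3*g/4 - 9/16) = 2*(2*g^3 + 5*g^2 - 17*g - 20)/(16*g^3 + 20*g^2 - 12*g - 9)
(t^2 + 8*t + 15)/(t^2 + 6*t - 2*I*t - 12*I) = (t^2 + 8*t + 15)/(t^2 + 2*t*(3 - I) - 12*I)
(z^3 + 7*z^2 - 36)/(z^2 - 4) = (z^2 + 9*z + 18)/(z + 2)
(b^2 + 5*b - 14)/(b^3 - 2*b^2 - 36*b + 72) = (b + 7)/(b^2 - 36)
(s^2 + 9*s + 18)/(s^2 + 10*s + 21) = (s + 6)/(s + 7)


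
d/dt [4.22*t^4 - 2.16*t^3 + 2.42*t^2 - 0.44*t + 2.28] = 16.88*t^3 - 6.48*t^2 + 4.84*t - 0.44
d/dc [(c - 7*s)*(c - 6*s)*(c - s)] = 3*c^2 - 28*c*s + 55*s^2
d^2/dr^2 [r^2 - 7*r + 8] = 2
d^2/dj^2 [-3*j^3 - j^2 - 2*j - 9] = -18*j - 2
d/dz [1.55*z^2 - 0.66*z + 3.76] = 3.1*z - 0.66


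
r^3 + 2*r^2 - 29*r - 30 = (r - 5)*(r + 1)*(r + 6)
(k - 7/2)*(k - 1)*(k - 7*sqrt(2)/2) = k^3 - 7*sqrt(2)*k^2/2 - 9*k^2/2 + 7*k/2 + 63*sqrt(2)*k/4 - 49*sqrt(2)/4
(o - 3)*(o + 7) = o^2 + 4*o - 21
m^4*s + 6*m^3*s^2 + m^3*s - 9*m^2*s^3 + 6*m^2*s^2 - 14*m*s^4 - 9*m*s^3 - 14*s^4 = (m - 2*s)*(m + s)*(m + 7*s)*(m*s + s)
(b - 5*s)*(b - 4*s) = b^2 - 9*b*s + 20*s^2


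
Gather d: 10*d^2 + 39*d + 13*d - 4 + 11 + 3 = 10*d^2 + 52*d + 10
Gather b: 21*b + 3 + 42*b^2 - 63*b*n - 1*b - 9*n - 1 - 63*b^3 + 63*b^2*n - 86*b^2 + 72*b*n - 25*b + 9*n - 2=-63*b^3 + b^2*(63*n - 44) + b*(9*n - 5)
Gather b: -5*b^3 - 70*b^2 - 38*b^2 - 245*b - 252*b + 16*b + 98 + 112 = -5*b^3 - 108*b^2 - 481*b + 210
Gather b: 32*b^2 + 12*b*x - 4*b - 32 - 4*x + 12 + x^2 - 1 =32*b^2 + b*(12*x - 4) + x^2 - 4*x - 21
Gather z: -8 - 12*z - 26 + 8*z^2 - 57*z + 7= 8*z^2 - 69*z - 27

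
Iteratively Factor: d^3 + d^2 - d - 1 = (d + 1)*(d^2 - 1) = (d - 1)*(d + 1)*(d + 1)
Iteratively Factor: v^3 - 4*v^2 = (v)*(v^2 - 4*v) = v*(v - 4)*(v)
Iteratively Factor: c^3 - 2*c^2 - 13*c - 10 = (c - 5)*(c^2 + 3*c + 2) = (c - 5)*(c + 2)*(c + 1)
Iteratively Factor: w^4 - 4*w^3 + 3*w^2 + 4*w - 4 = (w - 1)*(w^3 - 3*w^2 + 4) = (w - 2)*(w - 1)*(w^2 - w - 2) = (w - 2)^2*(w - 1)*(w + 1)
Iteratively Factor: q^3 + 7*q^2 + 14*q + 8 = (q + 2)*(q^2 + 5*q + 4) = (q + 2)*(q + 4)*(q + 1)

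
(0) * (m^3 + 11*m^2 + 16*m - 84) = 0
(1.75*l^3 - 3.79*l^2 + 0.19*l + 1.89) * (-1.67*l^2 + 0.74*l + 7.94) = -2.9225*l^5 + 7.6243*l^4 + 10.7731*l^3 - 33.1083*l^2 + 2.9072*l + 15.0066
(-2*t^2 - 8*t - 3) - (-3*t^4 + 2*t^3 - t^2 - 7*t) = 3*t^4 - 2*t^3 - t^2 - t - 3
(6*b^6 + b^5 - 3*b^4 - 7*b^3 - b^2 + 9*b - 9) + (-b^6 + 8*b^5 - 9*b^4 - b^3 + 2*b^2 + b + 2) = 5*b^6 + 9*b^5 - 12*b^4 - 8*b^3 + b^2 + 10*b - 7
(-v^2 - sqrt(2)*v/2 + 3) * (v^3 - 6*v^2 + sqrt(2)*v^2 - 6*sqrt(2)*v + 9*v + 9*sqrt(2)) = -v^5 - 3*sqrt(2)*v^4/2 + 6*v^4 - 7*v^3 + 9*sqrt(2)*v^3 - 21*sqrt(2)*v^2/2 - 12*v^2 - 18*sqrt(2)*v + 18*v + 27*sqrt(2)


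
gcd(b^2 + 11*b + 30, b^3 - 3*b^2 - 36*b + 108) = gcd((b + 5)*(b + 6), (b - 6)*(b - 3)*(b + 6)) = b + 6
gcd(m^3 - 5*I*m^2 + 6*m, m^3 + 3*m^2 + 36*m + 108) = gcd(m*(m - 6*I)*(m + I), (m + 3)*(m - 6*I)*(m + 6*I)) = m - 6*I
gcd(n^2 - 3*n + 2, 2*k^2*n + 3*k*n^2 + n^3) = 1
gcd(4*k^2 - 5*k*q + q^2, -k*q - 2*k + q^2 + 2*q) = -k + q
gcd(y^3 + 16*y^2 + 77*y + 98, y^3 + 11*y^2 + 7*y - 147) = y^2 + 14*y + 49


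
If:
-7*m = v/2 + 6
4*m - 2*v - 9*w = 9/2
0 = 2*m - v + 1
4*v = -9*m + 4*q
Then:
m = -13/16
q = -157/64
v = -5/8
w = -13/18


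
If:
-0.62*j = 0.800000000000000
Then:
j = -1.29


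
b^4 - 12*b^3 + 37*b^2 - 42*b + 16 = (b - 8)*(b - 2)*(b - 1)^2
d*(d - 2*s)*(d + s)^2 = d^4 - 3*d^2*s^2 - 2*d*s^3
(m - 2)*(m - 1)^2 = m^3 - 4*m^2 + 5*m - 2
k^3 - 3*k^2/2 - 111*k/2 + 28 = (k - 8)*(k - 1/2)*(k + 7)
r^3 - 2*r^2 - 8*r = r*(r - 4)*(r + 2)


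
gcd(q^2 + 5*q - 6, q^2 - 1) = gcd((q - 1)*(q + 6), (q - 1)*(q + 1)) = q - 1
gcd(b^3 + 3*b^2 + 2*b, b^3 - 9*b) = b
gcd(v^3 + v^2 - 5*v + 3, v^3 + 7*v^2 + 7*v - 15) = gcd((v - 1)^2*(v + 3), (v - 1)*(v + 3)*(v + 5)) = v^2 + 2*v - 3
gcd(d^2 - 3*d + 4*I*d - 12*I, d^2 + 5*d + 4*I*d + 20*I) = d + 4*I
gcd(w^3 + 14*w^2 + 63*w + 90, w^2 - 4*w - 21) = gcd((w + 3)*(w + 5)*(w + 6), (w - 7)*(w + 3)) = w + 3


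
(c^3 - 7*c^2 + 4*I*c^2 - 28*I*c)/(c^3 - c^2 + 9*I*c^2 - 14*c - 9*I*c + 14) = c*(c^2 + c*(-7 + 4*I) - 28*I)/(c^3 + c^2*(-1 + 9*I) - c*(14 + 9*I) + 14)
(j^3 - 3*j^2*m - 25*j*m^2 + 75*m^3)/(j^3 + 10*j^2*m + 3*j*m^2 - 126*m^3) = (j^2 - 25*m^2)/(j^2 + 13*j*m + 42*m^2)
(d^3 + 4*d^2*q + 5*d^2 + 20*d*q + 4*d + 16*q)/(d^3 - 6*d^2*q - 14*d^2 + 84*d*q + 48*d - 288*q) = (d^3 + 4*d^2*q + 5*d^2 + 20*d*q + 4*d + 16*q)/(d^3 - 6*d^2*q - 14*d^2 + 84*d*q + 48*d - 288*q)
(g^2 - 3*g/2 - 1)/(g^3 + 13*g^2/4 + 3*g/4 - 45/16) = 8*(2*g^2 - 3*g - 2)/(16*g^3 + 52*g^2 + 12*g - 45)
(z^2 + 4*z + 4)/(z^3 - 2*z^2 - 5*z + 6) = (z + 2)/(z^2 - 4*z + 3)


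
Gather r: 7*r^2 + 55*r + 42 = 7*r^2 + 55*r + 42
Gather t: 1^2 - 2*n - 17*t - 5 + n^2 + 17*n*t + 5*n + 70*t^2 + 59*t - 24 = n^2 + 3*n + 70*t^2 + t*(17*n + 42) - 28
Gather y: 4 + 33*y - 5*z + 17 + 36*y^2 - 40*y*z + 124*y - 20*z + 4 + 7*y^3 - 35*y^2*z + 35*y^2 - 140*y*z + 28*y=7*y^3 + y^2*(71 - 35*z) + y*(185 - 180*z) - 25*z + 25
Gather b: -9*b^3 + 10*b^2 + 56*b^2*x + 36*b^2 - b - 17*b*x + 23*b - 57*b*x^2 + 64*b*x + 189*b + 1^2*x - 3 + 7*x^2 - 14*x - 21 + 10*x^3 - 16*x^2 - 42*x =-9*b^3 + b^2*(56*x + 46) + b*(-57*x^2 + 47*x + 211) + 10*x^3 - 9*x^2 - 55*x - 24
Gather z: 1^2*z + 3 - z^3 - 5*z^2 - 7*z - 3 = -z^3 - 5*z^2 - 6*z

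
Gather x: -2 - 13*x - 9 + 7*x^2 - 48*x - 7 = 7*x^2 - 61*x - 18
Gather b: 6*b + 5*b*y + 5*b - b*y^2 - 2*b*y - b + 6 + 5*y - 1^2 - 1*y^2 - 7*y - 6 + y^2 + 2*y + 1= b*(-y^2 + 3*y + 10)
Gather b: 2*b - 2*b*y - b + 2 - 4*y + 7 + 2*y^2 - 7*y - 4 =b*(1 - 2*y) + 2*y^2 - 11*y + 5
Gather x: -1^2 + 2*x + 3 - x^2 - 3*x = -x^2 - x + 2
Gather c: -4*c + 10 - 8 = 2 - 4*c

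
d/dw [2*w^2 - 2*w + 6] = 4*w - 2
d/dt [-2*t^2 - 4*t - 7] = -4*t - 4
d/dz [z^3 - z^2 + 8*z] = 3*z^2 - 2*z + 8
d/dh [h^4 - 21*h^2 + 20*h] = 4*h^3 - 42*h + 20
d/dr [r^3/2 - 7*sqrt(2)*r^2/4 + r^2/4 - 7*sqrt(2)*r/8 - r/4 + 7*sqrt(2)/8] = 3*r^2/2 - 7*sqrt(2)*r/2 + r/2 - 7*sqrt(2)/8 - 1/4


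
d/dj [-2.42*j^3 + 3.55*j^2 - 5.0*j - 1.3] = -7.26*j^2 + 7.1*j - 5.0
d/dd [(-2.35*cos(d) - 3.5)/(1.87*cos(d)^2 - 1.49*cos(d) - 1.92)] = (-4.3945*cos(d)^2 - 13.09*cos(d) + 0.703)*sin(d)/(3.4969*cos(d)^4 - 5.5726*cos(d)^3 - 4.9607*cos(d)^2 + 5.7216*cos(d) + 3.6864)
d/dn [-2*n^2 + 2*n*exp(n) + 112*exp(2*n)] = 2*n*exp(n) - 4*n + 224*exp(2*n) + 2*exp(n)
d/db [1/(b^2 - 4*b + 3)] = 2*(2 - b)/(b^2 - 4*b + 3)^2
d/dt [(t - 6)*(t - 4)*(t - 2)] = 3*t^2 - 24*t + 44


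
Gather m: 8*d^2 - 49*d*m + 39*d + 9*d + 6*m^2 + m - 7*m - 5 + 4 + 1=8*d^2 + 48*d + 6*m^2 + m*(-49*d - 6)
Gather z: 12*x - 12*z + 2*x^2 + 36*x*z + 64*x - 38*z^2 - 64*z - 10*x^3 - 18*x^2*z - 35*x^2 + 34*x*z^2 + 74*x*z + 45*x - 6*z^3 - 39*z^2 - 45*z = -10*x^3 - 33*x^2 + 121*x - 6*z^3 + z^2*(34*x - 77) + z*(-18*x^2 + 110*x - 121)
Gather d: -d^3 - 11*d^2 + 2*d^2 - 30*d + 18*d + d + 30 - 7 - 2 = -d^3 - 9*d^2 - 11*d + 21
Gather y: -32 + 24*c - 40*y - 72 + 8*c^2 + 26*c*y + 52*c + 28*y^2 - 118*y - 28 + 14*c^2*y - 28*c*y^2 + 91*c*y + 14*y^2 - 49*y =8*c^2 + 76*c + y^2*(42 - 28*c) + y*(14*c^2 + 117*c - 207) - 132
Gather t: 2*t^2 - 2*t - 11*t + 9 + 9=2*t^2 - 13*t + 18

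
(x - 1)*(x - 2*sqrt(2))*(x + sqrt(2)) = x^3 - sqrt(2)*x^2 - x^2 - 4*x + sqrt(2)*x + 4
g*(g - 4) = g^2 - 4*g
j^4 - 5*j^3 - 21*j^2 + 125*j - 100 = (j - 5)*(j - 4)*(j - 1)*(j + 5)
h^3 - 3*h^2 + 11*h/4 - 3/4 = (h - 3/2)*(h - 1)*(h - 1/2)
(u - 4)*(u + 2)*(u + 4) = u^3 + 2*u^2 - 16*u - 32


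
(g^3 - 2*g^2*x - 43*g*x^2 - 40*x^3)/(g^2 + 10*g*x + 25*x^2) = (g^2 - 7*g*x - 8*x^2)/(g + 5*x)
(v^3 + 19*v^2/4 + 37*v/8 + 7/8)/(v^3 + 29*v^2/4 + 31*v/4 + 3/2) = (v + 7/2)/(v + 6)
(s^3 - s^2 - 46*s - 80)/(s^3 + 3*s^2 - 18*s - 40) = (s - 8)/(s - 4)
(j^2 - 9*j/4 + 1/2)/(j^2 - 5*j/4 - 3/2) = (4*j - 1)/(4*j + 3)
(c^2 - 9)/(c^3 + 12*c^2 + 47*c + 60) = (c - 3)/(c^2 + 9*c + 20)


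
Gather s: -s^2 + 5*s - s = -s^2 + 4*s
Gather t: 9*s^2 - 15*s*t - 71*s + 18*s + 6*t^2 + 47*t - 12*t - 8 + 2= 9*s^2 - 53*s + 6*t^2 + t*(35 - 15*s) - 6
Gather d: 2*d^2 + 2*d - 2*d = 2*d^2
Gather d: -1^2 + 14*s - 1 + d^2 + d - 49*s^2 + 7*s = d^2 + d - 49*s^2 + 21*s - 2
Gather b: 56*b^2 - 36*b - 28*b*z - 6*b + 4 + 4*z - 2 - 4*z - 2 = 56*b^2 + b*(-28*z - 42)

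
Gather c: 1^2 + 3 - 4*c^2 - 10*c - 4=-4*c^2 - 10*c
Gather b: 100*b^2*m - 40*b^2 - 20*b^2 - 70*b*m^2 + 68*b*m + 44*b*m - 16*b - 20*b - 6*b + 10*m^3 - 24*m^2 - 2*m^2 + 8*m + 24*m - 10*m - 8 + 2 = b^2*(100*m - 60) + b*(-70*m^2 + 112*m - 42) + 10*m^3 - 26*m^2 + 22*m - 6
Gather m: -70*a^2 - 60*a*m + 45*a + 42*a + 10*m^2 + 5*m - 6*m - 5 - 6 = -70*a^2 + 87*a + 10*m^2 + m*(-60*a - 1) - 11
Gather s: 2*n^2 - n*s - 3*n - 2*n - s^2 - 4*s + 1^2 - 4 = 2*n^2 - 5*n - s^2 + s*(-n - 4) - 3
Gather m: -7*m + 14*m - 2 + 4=7*m + 2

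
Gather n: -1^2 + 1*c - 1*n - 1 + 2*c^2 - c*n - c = 2*c^2 + n*(-c - 1) - 2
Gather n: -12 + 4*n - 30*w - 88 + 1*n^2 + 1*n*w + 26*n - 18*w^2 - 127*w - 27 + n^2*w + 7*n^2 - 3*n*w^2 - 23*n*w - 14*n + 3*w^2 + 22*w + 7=n^2*(w + 8) + n*(-3*w^2 - 22*w + 16) - 15*w^2 - 135*w - 120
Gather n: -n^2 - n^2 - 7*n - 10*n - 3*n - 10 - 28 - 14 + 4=-2*n^2 - 20*n - 48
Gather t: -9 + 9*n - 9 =9*n - 18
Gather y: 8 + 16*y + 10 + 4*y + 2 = 20*y + 20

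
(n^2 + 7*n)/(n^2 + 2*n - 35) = n/(n - 5)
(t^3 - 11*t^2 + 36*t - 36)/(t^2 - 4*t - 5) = (-t^3 + 11*t^2 - 36*t + 36)/(-t^2 + 4*t + 5)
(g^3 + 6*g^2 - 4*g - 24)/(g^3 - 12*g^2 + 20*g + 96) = (g^2 + 4*g - 12)/(g^2 - 14*g + 48)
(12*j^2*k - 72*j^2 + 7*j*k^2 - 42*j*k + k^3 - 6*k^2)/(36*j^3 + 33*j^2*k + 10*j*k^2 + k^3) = (k - 6)/(3*j + k)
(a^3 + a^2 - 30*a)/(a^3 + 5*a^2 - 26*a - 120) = a/(a + 4)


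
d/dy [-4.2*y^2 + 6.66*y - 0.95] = 6.66 - 8.4*y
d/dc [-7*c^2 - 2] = -14*c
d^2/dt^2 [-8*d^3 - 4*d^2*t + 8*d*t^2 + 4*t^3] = 16*d + 24*t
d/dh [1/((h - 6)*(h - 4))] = 2*(5 - h)/(h^4 - 20*h^3 + 148*h^2 - 480*h + 576)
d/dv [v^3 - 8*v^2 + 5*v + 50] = 3*v^2 - 16*v + 5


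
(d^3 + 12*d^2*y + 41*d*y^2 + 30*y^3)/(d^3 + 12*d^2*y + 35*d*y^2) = (d^2 + 7*d*y + 6*y^2)/(d*(d + 7*y))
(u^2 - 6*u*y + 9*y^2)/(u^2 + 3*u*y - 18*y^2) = (u - 3*y)/(u + 6*y)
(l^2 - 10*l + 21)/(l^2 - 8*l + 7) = (l - 3)/(l - 1)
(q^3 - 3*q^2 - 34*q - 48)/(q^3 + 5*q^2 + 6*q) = (q - 8)/q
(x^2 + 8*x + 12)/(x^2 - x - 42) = (x + 2)/(x - 7)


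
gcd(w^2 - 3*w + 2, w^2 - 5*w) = 1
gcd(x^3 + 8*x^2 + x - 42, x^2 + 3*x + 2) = 1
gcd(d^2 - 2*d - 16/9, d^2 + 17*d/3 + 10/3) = d + 2/3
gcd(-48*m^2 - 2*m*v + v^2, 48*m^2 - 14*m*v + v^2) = -8*m + v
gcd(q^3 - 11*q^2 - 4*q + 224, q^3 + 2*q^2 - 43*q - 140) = q^2 - 3*q - 28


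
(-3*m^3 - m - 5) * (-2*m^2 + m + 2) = 6*m^5 - 3*m^4 - 4*m^3 + 9*m^2 - 7*m - 10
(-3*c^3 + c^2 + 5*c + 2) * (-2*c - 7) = 6*c^4 + 19*c^3 - 17*c^2 - 39*c - 14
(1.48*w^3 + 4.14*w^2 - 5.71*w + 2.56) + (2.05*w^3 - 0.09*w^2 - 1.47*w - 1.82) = 3.53*w^3 + 4.05*w^2 - 7.18*w + 0.74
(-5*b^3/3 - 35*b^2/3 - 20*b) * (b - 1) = -5*b^4/3 - 10*b^3 - 25*b^2/3 + 20*b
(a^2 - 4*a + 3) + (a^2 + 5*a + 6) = 2*a^2 + a + 9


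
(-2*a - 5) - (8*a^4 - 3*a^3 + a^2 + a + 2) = -8*a^4 + 3*a^3 - a^2 - 3*a - 7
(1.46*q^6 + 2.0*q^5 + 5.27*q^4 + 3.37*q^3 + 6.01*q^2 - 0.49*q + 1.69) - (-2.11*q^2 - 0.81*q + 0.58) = 1.46*q^6 + 2.0*q^5 + 5.27*q^4 + 3.37*q^3 + 8.12*q^2 + 0.32*q + 1.11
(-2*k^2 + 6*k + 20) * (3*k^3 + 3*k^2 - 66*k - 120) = -6*k^5 + 12*k^4 + 210*k^3 - 96*k^2 - 2040*k - 2400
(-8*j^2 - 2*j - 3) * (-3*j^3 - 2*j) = 24*j^5 + 6*j^4 + 25*j^3 + 4*j^2 + 6*j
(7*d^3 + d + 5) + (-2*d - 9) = 7*d^3 - d - 4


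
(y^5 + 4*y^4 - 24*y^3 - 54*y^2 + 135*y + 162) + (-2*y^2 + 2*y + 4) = y^5 + 4*y^4 - 24*y^3 - 56*y^2 + 137*y + 166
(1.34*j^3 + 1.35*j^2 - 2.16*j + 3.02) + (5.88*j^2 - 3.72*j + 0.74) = 1.34*j^3 + 7.23*j^2 - 5.88*j + 3.76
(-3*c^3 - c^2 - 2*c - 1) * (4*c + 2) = -12*c^4 - 10*c^3 - 10*c^2 - 8*c - 2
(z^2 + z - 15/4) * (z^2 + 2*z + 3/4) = z^4 + 3*z^3 - z^2 - 27*z/4 - 45/16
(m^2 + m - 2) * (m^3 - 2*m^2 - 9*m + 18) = m^5 - m^4 - 13*m^3 + 13*m^2 + 36*m - 36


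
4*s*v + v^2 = v*(4*s + v)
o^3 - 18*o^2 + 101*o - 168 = (o - 8)*(o - 7)*(o - 3)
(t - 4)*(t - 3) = t^2 - 7*t + 12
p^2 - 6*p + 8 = (p - 4)*(p - 2)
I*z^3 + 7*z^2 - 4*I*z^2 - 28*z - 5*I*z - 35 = (z - 5)*(z - 7*I)*(I*z + I)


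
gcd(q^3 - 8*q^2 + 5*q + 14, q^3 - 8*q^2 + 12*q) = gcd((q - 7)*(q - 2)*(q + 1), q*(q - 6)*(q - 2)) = q - 2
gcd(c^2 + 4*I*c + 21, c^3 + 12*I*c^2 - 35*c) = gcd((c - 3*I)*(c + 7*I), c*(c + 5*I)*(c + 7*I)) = c + 7*I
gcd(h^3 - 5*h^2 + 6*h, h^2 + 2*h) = h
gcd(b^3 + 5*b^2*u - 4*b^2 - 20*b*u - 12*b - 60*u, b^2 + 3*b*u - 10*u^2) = b + 5*u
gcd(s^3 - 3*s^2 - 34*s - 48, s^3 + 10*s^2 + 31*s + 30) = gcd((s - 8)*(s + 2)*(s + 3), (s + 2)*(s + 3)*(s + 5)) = s^2 + 5*s + 6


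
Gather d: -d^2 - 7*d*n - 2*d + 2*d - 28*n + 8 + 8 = -d^2 - 7*d*n - 28*n + 16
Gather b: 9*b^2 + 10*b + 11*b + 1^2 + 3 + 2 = 9*b^2 + 21*b + 6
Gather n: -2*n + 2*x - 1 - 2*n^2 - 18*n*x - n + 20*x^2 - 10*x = -2*n^2 + n*(-18*x - 3) + 20*x^2 - 8*x - 1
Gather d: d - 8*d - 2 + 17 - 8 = 7 - 7*d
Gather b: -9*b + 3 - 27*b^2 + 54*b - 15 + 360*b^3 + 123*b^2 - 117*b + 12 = 360*b^3 + 96*b^2 - 72*b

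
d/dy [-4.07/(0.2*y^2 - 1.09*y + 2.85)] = (1.628*y - 4.4363)/(0.2*y^2 - 1.09*y + 2.85)^2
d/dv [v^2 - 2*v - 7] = 2*v - 2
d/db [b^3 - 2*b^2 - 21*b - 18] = 3*b^2 - 4*b - 21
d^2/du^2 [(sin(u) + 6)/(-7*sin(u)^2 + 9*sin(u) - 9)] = (49*sin(u)^5 + 1239*sin(u)^4 - 1610*sin(u)^3 - 2709*sin(u)^2 + 3213*sin(u) - 378)/(7*sin(u)^2 - 9*sin(u) + 9)^3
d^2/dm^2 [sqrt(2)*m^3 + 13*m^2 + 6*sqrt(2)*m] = 6*sqrt(2)*m + 26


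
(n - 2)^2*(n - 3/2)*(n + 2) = n^4 - 7*n^3/2 - n^2 + 14*n - 12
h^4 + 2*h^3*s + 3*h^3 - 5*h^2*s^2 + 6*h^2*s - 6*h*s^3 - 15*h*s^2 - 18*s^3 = (h + 3)*(h - 2*s)*(h + s)*(h + 3*s)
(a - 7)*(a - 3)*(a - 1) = a^3 - 11*a^2 + 31*a - 21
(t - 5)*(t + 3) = t^2 - 2*t - 15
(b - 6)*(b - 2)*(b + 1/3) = b^3 - 23*b^2/3 + 28*b/3 + 4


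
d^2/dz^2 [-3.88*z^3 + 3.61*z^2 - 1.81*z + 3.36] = 7.22 - 23.28*z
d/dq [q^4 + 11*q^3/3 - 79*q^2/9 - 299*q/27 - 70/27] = 4*q^3 + 11*q^2 - 158*q/9 - 299/27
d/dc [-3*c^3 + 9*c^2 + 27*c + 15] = -9*c^2 + 18*c + 27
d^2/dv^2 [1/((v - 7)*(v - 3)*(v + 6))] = 2*(6*v^4 - 32*v^3 - 69*v^2 + 90*v + 2025)/(v^9 - 12*v^8 - 69*v^7 + 1250*v^6 - 333*v^5 - 41688*v^4 + 106245*v^3 + 384426*v^2 - 1857492*v + 2000376)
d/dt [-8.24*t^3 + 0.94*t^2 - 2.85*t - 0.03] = -24.72*t^2 + 1.88*t - 2.85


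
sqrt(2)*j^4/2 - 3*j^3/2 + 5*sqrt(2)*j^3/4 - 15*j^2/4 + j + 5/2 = (j + 5/2)*(j - sqrt(2))^2*(sqrt(2)*j/2 + 1/2)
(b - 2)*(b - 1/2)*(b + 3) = b^3 + b^2/2 - 13*b/2 + 3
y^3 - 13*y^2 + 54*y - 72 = (y - 6)*(y - 4)*(y - 3)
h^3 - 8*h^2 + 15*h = h*(h - 5)*(h - 3)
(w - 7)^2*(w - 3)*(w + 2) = w^4 - 15*w^3 + 57*w^2 + 35*w - 294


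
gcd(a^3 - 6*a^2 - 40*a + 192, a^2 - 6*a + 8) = a - 4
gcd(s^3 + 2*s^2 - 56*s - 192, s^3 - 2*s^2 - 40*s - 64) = s^2 - 4*s - 32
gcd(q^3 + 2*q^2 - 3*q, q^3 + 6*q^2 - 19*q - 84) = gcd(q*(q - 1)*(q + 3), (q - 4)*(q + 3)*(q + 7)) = q + 3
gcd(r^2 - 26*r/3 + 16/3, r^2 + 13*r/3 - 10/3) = r - 2/3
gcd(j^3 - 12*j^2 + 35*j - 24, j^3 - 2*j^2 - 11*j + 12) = j - 1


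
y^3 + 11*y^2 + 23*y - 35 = (y - 1)*(y + 5)*(y + 7)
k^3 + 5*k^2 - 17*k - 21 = (k - 3)*(k + 1)*(k + 7)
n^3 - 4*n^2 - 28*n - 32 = (n - 8)*(n + 2)^2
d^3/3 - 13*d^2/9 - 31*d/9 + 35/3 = (d/3 + 1)*(d - 5)*(d - 7/3)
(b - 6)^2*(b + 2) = b^3 - 10*b^2 + 12*b + 72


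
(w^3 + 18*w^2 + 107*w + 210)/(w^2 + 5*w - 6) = (w^2 + 12*w + 35)/(w - 1)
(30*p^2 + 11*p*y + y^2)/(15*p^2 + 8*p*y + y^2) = (6*p + y)/(3*p + y)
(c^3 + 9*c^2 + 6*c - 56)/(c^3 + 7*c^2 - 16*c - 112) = (c - 2)/(c - 4)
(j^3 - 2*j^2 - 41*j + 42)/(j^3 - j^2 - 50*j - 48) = (j^2 - 8*j + 7)/(j^2 - 7*j - 8)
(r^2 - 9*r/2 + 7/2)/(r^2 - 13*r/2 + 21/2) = (r - 1)/(r - 3)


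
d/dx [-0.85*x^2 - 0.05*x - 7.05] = -1.7*x - 0.05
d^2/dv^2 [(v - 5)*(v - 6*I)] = 2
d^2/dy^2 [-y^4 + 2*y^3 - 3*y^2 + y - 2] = -12*y^2 + 12*y - 6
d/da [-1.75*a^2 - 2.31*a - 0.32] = -3.5*a - 2.31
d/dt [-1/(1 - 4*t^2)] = -8*t/(4*t^2 - 1)^2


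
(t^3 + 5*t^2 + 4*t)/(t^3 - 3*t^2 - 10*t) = (t^2 + 5*t + 4)/(t^2 - 3*t - 10)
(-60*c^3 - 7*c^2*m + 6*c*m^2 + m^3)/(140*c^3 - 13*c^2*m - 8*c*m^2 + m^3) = (-15*c^2 + 2*c*m + m^2)/(35*c^2 - 12*c*m + m^2)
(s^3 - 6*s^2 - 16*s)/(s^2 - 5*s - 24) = s*(s + 2)/(s + 3)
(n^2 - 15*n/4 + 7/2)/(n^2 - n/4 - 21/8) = 2*(n - 2)/(2*n + 3)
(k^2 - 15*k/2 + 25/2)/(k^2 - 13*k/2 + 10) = (k - 5)/(k - 4)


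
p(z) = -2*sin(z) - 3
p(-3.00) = -2.72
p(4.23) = -1.23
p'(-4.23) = 0.93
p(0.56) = -4.06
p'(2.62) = 1.73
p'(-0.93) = -1.20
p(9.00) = -3.82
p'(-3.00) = 1.98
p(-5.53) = -4.37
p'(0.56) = -1.69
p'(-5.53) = -1.46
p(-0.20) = -2.60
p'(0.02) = -2.00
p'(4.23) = 0.93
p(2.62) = -4.00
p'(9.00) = 1.82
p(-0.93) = -1.40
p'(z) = -2*cos(z)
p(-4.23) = -4.77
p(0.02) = -3.04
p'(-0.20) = -1.96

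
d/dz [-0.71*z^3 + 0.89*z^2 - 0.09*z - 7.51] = -2.13*z^2 + 1.78*z - 0.09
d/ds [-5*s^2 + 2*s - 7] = 2 - 10*s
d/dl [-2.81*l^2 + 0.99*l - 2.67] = 0.99 - 5.62*l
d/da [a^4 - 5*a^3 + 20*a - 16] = 4*a^3 - 15*a^2 + 20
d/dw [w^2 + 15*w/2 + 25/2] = 2*w + 15/2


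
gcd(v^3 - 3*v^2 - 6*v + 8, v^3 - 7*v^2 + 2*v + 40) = v^2 - 2*v - 8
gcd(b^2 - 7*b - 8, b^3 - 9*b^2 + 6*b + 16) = b^2 - 7*b - 8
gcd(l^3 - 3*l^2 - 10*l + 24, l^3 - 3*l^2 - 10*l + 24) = l^3 - 3*l^2 - 10*l + 24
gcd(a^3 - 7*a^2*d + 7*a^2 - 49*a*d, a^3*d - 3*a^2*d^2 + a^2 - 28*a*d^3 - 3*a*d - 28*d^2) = a - 7*d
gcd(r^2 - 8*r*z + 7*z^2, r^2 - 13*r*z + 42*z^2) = -r + 7*z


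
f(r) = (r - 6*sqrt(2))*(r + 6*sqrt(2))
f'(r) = 2*r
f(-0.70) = -71.51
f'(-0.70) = -1.40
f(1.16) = -70.65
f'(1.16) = 2.32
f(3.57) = -59.26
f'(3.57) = 7.14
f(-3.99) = -56.08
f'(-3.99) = -7.98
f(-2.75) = -64.44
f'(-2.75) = -5.50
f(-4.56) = -51.21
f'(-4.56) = -9.12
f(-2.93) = -63.42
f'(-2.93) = -5.86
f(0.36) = -71.87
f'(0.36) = 0.72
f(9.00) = 9.00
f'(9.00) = 18.00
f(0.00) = -72.00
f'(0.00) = 0.00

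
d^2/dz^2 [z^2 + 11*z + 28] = 2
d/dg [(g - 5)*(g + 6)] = 2*g + 1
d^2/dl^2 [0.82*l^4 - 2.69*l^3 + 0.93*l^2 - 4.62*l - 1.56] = 9.84*l^2 - 16.14*l + 1.86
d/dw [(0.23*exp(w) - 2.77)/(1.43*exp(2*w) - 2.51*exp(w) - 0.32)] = (-0.3289*exp(2*w) + 7.9222*exp(w) - 7.0263)*exp(w)/(2.0449*exp(4*w) - 7.1786*exp(3*w) + 5.3849*exp(2*w) + 1.6064*exp(w) + 0.1024)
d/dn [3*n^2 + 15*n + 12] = 6*n + 15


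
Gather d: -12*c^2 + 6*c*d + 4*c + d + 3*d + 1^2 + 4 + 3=-12*c^2 + 4*c + d*(6*c + 4) + 8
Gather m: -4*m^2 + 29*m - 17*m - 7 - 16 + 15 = -4*m^2 + 12*m - 8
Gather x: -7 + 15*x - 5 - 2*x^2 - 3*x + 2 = -2*x^2 + 12*x - 10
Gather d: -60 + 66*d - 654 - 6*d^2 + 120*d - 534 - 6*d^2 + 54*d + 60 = -12*d^2 + 240*d - 1188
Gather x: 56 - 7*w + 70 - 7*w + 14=140 - 14*w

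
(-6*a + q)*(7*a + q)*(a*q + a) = -42*a^3*q - 42*a^3 + a^2*q^2 + a^2*q + a*q^3 + a*q^2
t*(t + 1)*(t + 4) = t^3 + 5*t^2 + 4*t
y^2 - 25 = (y - 5)*(y + 5)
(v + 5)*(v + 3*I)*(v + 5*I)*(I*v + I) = I*v^4 - 8*v^3 + 6*I*v^3 - 48*v^2 - 10*I*v^2 - 40*v - 90*I*v - 75*I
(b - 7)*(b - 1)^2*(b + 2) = b^4 - 7*b^3 - 3*b^2 + 23*b - 14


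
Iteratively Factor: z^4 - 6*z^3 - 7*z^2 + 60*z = (z - 4)*(z^3 - 2*z^2 - 15*z) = (z - 5)*(z - 4)*(z^2 + 3*z) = (z - 5)*(z - 4)*(z + 3)*(z)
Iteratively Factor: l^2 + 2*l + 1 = (l + 1)*(l + 1)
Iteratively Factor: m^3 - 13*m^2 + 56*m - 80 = (m - 5)*(m^2 - 8*m + 16) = (m - 5)*(m - 4)*(m - 4)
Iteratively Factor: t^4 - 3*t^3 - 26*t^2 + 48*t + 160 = (t + 4)*(t^3 - 7*t^2 + 2*t + 40) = (t + 2)*(t + 4)*(t^2 - 9*t + 20) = (t - 5)*(t + 2)*(t + 4)*(t - 4)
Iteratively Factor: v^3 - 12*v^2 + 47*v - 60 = (v - 4)*(v^2 - 8*v + 15) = (v - 4)*(v - 3)*(v - 5)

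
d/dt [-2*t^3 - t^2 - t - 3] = -6*t^2 - 2*t - 1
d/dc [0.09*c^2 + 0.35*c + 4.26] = 0.18*c + 0.35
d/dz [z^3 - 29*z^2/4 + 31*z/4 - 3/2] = 3*z^2 - 29*z/2 + 31/4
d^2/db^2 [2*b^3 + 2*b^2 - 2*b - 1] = 12*b + 4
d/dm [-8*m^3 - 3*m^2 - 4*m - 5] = -24*m^2 - 6*m - 4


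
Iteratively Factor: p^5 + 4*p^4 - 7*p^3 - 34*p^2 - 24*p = (p + 2)*(p^4 + 2*p^3 - 11*p^2 - 12*p) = p*(p + 2)*(p^3 + 2*p^2 - 11*p - 12) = p*(p - 3)*(p + 2)*(p^2 + 5*p + 4) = p*(p - 3)*(p + 2)*(p + 4)*(p + 1)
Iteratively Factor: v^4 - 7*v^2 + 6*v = (v - 2)*(v^3 + 2*v^2 - 3*v) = (v - 2)*(v + 3)*(v^2 - v) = (v - 2)*(v - 1)*(v + 3)*(v)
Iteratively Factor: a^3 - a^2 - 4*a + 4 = (a - 1)*(a^2 - 4) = (a - 1)*(a + 2)*(a - 2)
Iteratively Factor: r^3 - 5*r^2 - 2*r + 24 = (r + 2)*(r^2 - 7*r + 12) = (r - 4)*(r + 2)*(r - 3)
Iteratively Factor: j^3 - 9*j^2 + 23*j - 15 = (j - 3)*(j^2 - 6*j + 5) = (j - 3)*(j - 1)*(j - 5)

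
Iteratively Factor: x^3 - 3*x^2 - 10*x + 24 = (x + 3)*(x^2 - 6*x + 8) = (x - 2)*(x + 3)*(x - 4)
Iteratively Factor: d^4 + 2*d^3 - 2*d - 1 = (d + 1)*(d^3 + d^2 - d - 1) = (d + 1)^2*(d^2 - 1) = (d - 1)*(d + 1)^2*(d + 1)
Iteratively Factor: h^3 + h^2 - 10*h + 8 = (h - 2)*(h^2 + 3*h - 4) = (h - 2)*(h - 1)*(h + 4)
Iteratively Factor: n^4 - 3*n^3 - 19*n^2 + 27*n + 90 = (n + 3)*(n^3 - 6*n^2 - n + 30) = (n - 5)*(n + 3)*(n^2 - n - 6) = (n - 5)*(n + 2)*(n + 3)*(n - 3)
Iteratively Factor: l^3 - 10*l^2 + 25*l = (l - 5)*(l^2 - 5*l) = (l - 5)^2*(l)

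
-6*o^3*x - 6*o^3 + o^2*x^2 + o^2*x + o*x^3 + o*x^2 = (-2*o + x)*(3*o + x)*(o*x + o)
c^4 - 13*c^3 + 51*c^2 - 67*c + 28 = (c - 7)*(c - 4)*(c - 1)^2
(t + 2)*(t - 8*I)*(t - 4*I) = t^3 + 2*t^2 - 12*I*t^2 - 32*t - 24*I*t - 64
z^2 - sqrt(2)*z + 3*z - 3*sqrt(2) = (z + 3)*(z - sqrt(2))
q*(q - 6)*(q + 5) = q^3 - q^2 - 30*q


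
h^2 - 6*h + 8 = (h - 4)*(h - 2)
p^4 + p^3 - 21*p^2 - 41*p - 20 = (p - 5)*(p + 1)^2*(p + 4)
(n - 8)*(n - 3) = n^2 - 11*n + 24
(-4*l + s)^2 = 16*l^2 - 8*l*s + s^2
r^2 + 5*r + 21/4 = (r + 3/2)*(r + 7/2)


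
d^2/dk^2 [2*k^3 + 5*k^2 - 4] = 12*k + 10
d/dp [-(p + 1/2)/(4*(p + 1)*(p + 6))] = (2*p^2 + 2*p - 5)/(8*(p^4 + 14*p^3 + 61*p^2 + 84*p + 36))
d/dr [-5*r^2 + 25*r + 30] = 25 - 10*r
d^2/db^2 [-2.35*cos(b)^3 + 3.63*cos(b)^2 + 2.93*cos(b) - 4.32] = 21.15*cos(b)^3 - 14.52*cos(b)^2 - 17.03*cos(b) + 7.26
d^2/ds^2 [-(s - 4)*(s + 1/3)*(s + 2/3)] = 6 - 6*s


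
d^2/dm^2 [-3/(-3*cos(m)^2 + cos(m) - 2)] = 3*(36*sin(m)^4 + 5*sin(m)^2 + 53*cos(m)/4 - 9*cos(3*m)/4 - 31)/(3*sin(m)^2 + cos(m) - 5)^3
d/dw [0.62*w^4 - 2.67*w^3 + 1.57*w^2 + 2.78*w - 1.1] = 2.48*w^3 - 8.01*w^2 + 3.14*w + 2.78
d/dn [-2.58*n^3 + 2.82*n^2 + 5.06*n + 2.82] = -7.74*n^2 + 5.64*n + 5.06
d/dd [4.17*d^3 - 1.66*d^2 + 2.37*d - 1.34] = 12.51*d^2 - 3.32*d + 2.37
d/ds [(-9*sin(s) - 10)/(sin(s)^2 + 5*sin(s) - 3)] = (9*sin(s)^2 + 20*sin(s) + 77)*cos(s)/(sin(s)^2 + 5*sin(s) - 3)^2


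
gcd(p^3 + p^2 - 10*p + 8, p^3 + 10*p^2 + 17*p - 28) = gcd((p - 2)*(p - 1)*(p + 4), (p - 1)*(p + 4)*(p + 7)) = p^2 + 3*p - 4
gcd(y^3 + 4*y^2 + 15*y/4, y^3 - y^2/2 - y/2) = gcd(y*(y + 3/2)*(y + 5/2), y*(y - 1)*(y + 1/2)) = y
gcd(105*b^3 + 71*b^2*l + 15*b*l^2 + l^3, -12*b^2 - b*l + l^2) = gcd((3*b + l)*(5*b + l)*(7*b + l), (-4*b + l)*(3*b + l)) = 3*b + l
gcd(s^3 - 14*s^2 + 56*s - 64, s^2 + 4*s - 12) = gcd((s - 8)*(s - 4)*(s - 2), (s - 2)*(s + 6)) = s - 2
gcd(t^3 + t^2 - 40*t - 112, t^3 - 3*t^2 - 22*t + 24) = t + 4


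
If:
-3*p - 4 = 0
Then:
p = -4/3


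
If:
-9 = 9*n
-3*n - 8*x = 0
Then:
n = -1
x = 3/8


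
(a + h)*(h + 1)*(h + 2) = a*h^2 + 3*a*h + 2*a + h^3 + 3*h^2 + 2*h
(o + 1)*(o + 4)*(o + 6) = o^3 + 11*o^2 + 34*o + 24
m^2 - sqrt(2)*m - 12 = (m - 3*sqrt(2))*(m + 2*sqrt(2))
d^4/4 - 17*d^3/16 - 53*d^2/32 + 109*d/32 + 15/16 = (d/4 + 1/2)*(d - 5)*(d - 3/2)*(d + 1/4)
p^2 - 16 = (p - 4)*(p + 4)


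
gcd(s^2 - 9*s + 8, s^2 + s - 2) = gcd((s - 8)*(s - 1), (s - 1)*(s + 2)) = s - 1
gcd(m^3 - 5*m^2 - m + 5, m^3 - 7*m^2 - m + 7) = m^2 - 1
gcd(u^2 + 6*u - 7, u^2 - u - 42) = 1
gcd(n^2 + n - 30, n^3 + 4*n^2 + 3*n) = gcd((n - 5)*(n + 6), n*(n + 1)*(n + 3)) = 1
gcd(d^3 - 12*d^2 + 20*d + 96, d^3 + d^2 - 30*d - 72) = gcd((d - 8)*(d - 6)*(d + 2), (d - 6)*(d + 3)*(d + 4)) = d - 6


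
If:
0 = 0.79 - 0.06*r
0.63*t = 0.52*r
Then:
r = 13.17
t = 10.87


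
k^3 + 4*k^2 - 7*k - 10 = (k - 2)*(k + 1)*(k + 5)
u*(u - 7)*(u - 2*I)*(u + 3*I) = u^4 - 7*u^3 + I*u^3 + 6*u^2 - 7*I*u^2 - 42*u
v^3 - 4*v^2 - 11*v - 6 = (v - 6)*(v + 1)^2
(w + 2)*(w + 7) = w^2 + 9*w + 14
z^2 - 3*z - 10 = (z - 5)*(z + 2)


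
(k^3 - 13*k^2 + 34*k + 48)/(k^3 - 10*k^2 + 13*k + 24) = (k - 6)/(k - 3)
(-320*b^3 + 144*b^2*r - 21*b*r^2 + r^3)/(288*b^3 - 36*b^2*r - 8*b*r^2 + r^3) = (40*b^2 - 13*b*r + r^2)/(-36*b^2 + r^2)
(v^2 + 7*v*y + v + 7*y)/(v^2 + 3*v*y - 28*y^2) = (-v - 1)/(-v + 4*y)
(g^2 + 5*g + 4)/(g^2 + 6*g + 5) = (g + 4)/(g + 5)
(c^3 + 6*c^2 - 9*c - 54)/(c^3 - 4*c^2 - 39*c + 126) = (c + 3)/(c - 7)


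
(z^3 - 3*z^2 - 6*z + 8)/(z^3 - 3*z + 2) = (z - 4)/(z - 1)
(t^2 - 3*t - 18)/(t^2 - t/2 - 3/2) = 2*(-t^2 + 3*t + 18)/(-2*t^2 + t + 3)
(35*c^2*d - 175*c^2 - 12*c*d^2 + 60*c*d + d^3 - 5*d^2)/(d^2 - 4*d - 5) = (35*c^2 - 12*c*d + d^2)/(d + 1)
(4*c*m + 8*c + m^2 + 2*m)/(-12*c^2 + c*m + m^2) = (-m - 2)/(3*c - m)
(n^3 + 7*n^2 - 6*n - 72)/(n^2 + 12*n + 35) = (n^3 + 7*n^2 - 6*n - 72)/(n^2 + 12*n + 35)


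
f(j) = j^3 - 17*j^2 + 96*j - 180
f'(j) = 3*j^2 - 34*j + 96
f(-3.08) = -666.17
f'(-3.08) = 229.18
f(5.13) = 0.10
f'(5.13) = 0.53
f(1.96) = -49.62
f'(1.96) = 40.88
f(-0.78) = -265.70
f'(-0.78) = 124.35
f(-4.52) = -1053.58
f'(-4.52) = 310.97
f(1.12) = -92.40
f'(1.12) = 61.68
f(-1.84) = -420.42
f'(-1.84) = 168.72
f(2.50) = -30.62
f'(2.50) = 29.75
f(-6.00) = -1584.00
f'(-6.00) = 408.00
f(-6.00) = -1584.00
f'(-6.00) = 408.00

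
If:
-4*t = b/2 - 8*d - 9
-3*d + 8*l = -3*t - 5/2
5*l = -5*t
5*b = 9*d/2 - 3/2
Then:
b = -942/995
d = -143/199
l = -1853/1990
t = 1853/1990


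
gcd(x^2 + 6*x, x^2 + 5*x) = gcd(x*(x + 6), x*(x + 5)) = x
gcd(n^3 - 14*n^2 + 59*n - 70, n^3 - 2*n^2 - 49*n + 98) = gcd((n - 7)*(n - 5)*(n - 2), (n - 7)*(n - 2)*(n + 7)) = n^2 - 9*n + 14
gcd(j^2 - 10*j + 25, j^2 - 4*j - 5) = j - 5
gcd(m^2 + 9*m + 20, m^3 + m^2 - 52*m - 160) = m^2 + 9*m + 20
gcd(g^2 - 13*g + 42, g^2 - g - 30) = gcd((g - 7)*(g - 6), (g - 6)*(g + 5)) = g - 6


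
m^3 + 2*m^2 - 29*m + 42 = (m - 3)*(m - 2)*(m + 7)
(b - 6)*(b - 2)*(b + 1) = b^3 - 7*b^2 + 4*b + 12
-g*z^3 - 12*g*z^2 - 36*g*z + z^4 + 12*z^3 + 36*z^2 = z*(-g + z)*(z + 6)^2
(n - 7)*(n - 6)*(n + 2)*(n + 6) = n^4 - 5*n^3 - 50*n^2 + 180*n + 504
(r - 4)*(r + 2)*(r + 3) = r^3 + r^2 - 14*r - 24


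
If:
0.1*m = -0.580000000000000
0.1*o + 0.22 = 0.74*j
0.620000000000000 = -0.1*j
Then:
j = -6.20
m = -5.80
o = -48.08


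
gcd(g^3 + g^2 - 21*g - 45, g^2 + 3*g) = g + 3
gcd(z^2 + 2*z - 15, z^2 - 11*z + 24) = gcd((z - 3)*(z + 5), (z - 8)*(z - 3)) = z - 3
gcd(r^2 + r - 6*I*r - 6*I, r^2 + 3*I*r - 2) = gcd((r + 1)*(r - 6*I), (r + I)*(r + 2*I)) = 1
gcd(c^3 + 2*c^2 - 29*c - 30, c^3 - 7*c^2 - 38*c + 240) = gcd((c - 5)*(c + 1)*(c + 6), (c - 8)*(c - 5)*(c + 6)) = c^2 + c - 30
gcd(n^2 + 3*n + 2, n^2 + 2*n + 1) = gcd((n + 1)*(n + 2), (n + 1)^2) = n + 1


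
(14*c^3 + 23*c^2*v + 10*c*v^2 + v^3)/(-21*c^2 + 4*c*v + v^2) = (2*c^2 + 3*c*v + v^2)/(-3*c + v)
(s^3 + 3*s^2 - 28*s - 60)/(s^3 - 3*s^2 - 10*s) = (s + 6)/s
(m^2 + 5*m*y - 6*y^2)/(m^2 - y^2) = (m + 6*y)/(m + y)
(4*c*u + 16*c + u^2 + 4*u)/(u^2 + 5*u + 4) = (4*c + u)/(u + 1)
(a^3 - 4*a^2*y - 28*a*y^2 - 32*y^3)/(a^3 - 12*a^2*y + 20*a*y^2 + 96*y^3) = (-a - 2*y)/(-a + 6*y)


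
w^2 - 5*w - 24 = (w - 8)*(w + 3)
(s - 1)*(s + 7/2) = s^2 + 5*s/2 - 7/2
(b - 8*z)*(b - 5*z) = b^2 - 13*b*z + 40*z^2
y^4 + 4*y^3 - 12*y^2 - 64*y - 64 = (y - 4)*(y + 2)^2*(y + 4)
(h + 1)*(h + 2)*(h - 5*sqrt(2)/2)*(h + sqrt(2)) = h^4 - 3*sqrt(2)*h^3/2 + 3*h^3 - 9*sqrt(2)*h^2/2 - 3*h^2 - 15*h - 3*sqrt(2)*h - 10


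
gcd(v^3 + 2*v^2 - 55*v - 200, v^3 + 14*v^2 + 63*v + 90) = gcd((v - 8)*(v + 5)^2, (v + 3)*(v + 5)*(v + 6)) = v + 5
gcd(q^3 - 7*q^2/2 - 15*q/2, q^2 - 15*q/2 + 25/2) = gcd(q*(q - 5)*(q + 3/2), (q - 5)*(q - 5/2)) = q - 5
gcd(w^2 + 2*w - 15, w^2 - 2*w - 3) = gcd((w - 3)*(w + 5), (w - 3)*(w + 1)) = w - 3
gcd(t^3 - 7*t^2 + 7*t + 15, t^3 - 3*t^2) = t - 3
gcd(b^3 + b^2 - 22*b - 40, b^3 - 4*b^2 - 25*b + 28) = b + 4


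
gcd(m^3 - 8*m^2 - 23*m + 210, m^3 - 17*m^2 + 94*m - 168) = m^2 - 13*m + 42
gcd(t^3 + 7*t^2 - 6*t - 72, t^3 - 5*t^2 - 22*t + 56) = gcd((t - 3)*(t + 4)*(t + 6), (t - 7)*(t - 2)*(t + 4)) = t + 4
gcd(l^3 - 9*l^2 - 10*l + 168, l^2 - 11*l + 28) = l - 7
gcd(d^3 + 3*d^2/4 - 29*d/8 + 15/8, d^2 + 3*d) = 1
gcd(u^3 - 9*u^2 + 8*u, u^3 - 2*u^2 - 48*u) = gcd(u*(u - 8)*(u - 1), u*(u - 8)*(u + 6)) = u^2 - 8*u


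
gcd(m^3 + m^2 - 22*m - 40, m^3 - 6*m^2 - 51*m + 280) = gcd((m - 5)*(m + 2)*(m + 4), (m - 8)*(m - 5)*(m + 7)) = m - 5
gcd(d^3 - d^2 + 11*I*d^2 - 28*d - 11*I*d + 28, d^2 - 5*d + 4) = d - 1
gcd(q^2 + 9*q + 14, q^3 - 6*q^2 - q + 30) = q + 2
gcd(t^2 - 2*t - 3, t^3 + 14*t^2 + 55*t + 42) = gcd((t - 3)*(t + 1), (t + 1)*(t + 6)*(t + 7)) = t + 1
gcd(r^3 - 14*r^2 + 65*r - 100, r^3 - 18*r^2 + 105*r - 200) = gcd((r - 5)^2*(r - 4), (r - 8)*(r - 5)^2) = r^2 - 10*r + 25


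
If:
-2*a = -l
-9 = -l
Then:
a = 9/2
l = 9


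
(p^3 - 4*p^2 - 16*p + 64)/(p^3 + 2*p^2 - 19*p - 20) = (p^2 - 16)/(p^2 + 6*p + 5)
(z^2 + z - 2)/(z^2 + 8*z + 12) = (z - 1)/(z + 6)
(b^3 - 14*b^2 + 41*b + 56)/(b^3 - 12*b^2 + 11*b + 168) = (b + 1)/(b + 3)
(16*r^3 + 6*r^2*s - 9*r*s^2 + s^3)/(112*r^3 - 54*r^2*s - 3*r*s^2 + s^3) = (r + s)/(7*r + s)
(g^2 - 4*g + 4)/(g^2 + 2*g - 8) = (g - 2)/(g + 4)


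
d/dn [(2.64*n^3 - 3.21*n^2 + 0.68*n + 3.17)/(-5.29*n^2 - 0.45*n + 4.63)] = (-13.9656*n^4 - 2.376*n^3 + 41.7113*n^2 + 3.814*n + 4.5749)/(27.9841*n^4 + 4.761*n^3 - 48.7829*n^2 - 4.167*n + 21.4369)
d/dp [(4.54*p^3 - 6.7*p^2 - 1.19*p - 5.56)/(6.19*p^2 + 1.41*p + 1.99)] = (28.1026*p^4 + 12.8028*p^3 + 25.0229*p^2 + 42.1668*p + 5.4715)/(38.3161*p^4 + 17.4558*p^3 + 26.6243*p^2 + 5.6118*p + 3.9601)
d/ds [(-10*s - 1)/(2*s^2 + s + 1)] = (-20*s^2 - 10*s + (4*s + 1)*(10*s + 1) - 10)/(2*s^2 + s + 1)^2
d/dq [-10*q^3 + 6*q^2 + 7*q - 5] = -30*q^2 + 12*q + 7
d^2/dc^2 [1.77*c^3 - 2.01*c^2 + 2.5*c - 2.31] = 10.62*c - 4.02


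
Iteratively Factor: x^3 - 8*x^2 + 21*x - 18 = (x - 3)*(x^2 - 5*x + 6) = (x - 3)^2*(x - 2)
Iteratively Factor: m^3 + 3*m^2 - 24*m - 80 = (m - 5)*(m^2 + 8*m + 16) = (m - 5)*(m + 4)*(m + 4)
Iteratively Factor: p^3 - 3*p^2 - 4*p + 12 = (p + 2)*(p^2 - 5*p + 6) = (p - 2)*(p + 2)*(p - 3)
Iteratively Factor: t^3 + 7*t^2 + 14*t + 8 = (t + 1)*(t^2 + 6*t + 8) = (t + 1)*(t + 4)*(t + 2)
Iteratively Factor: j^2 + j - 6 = (j + 3)*(j - 2)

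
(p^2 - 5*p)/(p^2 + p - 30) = p/(p + 6)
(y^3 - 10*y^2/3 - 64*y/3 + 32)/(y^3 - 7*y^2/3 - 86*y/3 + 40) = (y + 4)/(y + 5)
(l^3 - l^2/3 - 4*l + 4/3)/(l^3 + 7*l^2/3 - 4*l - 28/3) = (3*l - 1)/(3*l + 7)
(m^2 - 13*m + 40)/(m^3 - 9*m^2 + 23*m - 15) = (m - 8)/(m^2 - 4*m + 3)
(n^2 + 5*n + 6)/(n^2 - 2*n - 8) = (n + 3)/(n - 4)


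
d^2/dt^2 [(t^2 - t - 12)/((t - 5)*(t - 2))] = 12*(t^3 - 11*t^2 + 47*t - 73)/(t^6 - 21*t^5 + 177*t^4 - 763*t^3 + 1770*t^2 - 2100*t + 1000)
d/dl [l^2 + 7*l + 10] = 2*l + 7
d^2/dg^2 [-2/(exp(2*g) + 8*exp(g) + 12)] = 8*((exp(g) + 2)*(exp(2*g) + 8*exp(g) + 12) - 2*(exp(g) + 4)^2*exp(g))*exp(g)/(exp(2*g) + 8*exp(g) + 12)^3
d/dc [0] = 0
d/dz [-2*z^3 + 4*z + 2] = 4 - 6*z^2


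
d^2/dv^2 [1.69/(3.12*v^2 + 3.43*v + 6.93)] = (-32.902272*v^2 - 36.171408*v + 1.69*(6.24*v + 3.43)*(12.48*v + 6.86) - 73.081008)/(3.12*v^2 + 3.43*v + 6.93)^3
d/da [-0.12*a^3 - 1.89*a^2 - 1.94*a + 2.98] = -0.36*a^2 - 3.78*a - 1.94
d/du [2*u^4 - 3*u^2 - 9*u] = 8*u^3 - 6*u - 9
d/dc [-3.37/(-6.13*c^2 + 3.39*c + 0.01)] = (11.4243 - 41.3162*c)/(-6.13*c^2 + 3.39*c + 0.01)^2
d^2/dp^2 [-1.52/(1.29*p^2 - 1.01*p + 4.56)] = (5.058864*p^2 - 3.960816*p - 1.52*(2.58*p - 1.01)*(5.16*p - 2.02) + 17.882496)/(1.29*p^2 - 1.01*p + 4.56)^3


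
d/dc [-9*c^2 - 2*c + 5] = -18*c - 2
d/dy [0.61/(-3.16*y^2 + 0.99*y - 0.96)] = (3.8552*y - 0.6039)/(3.16*y^2 - 0.99*y + 0.96)^2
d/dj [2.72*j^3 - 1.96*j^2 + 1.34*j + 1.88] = 8.16*j^2 - 3.92*j + 1.34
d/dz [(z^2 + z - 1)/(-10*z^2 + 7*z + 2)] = (17*z^2 - 16*z + 9)/(100*z^4 - 140*z^3 + 9*z^2 + 28*z + 4)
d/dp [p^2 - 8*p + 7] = 2*p - 8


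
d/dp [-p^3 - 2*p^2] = p*(-3*p - 4)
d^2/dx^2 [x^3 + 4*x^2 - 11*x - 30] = 6*x + 8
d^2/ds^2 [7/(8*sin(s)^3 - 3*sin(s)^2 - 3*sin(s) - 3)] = 21*((sin(s) - 6*sin(3*s) + 2*cos(2*s))*(-8*sin(s)^3 + 3*sin(s)^2 + 3*sin(s) + 3) - 6*(-8*sin(s)^2 + 2*sin(s) + 1)^2*cos(s)^2)/(-8*sin(s)^3 + 3*sin(s)^2 + 3*sin(s) + 3)^3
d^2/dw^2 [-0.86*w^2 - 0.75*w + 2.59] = -1.72000000000000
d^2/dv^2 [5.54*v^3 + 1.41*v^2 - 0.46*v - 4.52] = 33.24*v + 2.82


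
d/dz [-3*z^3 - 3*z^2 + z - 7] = -9*z^2 - 6*z + 1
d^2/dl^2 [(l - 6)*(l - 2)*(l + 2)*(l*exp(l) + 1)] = l^4*exp(l) + 2*l^3*exp(l) - 28*l^2*exp(l) - 28*l*exp(l) + 6*l + 40*exp(l) - 12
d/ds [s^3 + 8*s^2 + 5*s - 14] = 3*s^2 + 16*s + 5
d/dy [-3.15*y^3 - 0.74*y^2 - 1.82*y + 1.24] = -9.45*y^2 - 1.48*y - 1.82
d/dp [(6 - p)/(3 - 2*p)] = 9/(2*p - 3)^2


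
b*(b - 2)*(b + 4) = b^3 + 2*b^2 - 8*b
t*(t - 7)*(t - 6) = t^3 - 13*t^2 + 42*t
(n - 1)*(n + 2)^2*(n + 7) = n^4 + 10*n^3 + 21*n^2 - 4*n - 28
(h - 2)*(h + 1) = h^2 - h - 2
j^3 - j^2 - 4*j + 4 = (j - 2)*(j - 1)*(j + 2)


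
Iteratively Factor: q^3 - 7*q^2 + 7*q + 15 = (q - 3)*(q^2 - 4*q - 5) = (q - 5)*(q - 3)*(q + 1)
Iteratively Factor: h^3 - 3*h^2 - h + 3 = (h + 1)*(h^2 - 4*h + 3) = (h - 1)*(h + 1)*(h - 3)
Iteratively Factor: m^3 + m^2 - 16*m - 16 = (m + 4)*(m^2 - 3*m - 4) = (m - 4)*(m + 4)*(m + 1)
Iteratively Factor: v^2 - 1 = (v + 1)*(v - 1)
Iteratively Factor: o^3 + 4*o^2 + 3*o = (o + 3)*(o^2 + o) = (o + 1)*(o + 3)*(o)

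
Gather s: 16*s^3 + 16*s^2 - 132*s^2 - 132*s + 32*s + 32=16*s^3 - 116*s^2 - 100*s + 32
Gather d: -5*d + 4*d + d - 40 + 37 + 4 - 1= 0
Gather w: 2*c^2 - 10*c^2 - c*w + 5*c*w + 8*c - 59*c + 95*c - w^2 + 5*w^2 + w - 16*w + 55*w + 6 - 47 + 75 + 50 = -8*c^2 + 44*c + 4*w^2 + w*(4*c + 40) + 84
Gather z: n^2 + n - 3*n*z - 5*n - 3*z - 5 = n^2 - 4*n + z*(-3*n - 3) - 5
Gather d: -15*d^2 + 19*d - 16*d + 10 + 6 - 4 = -15*d^2 + 3*d + 12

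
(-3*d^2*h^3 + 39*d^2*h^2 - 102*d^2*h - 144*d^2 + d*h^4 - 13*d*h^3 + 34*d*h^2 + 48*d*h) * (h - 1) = -3*d^2*h^4 + 42*d^2*h^3 - 141*d^2*h^2 - 42*d^2*h + 144*d^2 + d*h^5 - 14*d*h^4 + 47*d*h^3 + 14*d*h^2 - 48*d*h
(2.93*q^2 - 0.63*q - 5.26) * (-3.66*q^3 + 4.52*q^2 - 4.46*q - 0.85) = -10.7238*q^5 + 15.5494*q^4 + 3.3362*q^3 - 23.4559*q^2 + 23.9951*q + 4.471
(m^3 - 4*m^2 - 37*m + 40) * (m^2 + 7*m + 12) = m^5 + 3*m^4 - 53*m^3 - 267*m^2 - 164*m + 480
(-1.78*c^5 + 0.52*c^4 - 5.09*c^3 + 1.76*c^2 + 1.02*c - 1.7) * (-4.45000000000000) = 7.921*c^5 - 2.314*c^4 + 22.6505*c^3 - 7.832*c^2 - 4.539*c + 7.565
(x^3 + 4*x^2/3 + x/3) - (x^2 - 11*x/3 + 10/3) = x^3 + x^2/3 + 4*x - 10/3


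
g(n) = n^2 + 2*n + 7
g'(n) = 2*n + 2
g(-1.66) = 6.44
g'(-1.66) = -1.32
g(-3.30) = 11.29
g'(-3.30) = -4.60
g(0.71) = 8.92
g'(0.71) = 3.42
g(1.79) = 13.78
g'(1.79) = 5.58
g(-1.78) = 6.61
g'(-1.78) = -1.56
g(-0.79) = 6.04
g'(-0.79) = 0.42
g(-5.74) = 28.47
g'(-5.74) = -9.48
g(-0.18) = 6.67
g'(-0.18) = 1.64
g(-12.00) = 127.00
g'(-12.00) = -22.00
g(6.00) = 55.00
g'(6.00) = 14.00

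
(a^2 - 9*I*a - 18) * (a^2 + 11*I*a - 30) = a^4 + 2*I*a^3 + 51*a^2 + 72*I*a + 540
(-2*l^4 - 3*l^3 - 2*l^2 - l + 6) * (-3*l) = 6*l^5 + 9*l^4 + 6*l^3 + 3*l^2 - 18*l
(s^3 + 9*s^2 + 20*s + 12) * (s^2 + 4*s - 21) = s^5 + 13*s^4 + 35*s^3 - 97*s^2 - 372*s - 252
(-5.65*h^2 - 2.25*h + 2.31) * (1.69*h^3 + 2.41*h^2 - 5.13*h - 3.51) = -9.5485*h^5 - 17.419*h^4 + 27.4659*h^3 + 36.9411*h^2 - 3.9528*h - 8.1081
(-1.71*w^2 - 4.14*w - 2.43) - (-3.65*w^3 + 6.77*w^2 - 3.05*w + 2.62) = 3.65*w^3 - 8.48*w^2 - 1.09*w - 5.05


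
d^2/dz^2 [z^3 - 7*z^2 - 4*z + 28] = 6*z - 14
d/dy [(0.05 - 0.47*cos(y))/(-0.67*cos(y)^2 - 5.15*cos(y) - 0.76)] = (0.3149*cos(y)^2 - 0.0670000000000002*cos(y) - 0.6147)*sin(y)/(0.4489*cos(y)^4 + 6.901*cos(y)^3 + 27.5409*cos(y)^2 + 7.828*cos(y) + 0.5776)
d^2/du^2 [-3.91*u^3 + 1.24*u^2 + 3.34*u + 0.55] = 2.48 - 23.46*u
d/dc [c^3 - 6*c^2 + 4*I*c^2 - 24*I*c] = 3*c^2 + c*(-12 + 8*I) - 24*I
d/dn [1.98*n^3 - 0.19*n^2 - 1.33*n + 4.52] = 5.94*n^2 - 0.38*n - 1.33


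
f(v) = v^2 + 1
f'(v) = 2*v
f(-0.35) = 1.12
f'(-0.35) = -0.70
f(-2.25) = 6.06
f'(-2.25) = -4.50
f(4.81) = 24.14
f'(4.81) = 9.62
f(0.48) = 1.23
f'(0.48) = 0.96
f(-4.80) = 24.04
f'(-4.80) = -9.60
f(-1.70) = 3.89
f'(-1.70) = -3.40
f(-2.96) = 9.76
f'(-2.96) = -5.92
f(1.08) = 2.17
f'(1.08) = 2.16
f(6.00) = 37.00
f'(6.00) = 12.00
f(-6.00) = 37.00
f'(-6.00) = -12.00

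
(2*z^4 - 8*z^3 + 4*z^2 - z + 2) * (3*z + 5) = 6*z^5 - 14*z^4 - 28*z^3 + 17*z^2 + z + 10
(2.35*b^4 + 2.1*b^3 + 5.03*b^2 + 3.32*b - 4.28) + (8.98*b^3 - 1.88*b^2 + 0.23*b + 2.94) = 2.35*b^4 + 11.08*b^3 + 3.15*b^2 + 3.55*b - 1.34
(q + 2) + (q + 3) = 2*q + 5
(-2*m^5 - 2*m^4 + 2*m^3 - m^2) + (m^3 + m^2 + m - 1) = -2*m^5 - 2*m^4 + 3*m^3 + m - 1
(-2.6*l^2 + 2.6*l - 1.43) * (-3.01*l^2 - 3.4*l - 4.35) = 7.826*l^4 + 1.014*l^3 + 6.7743*l^2 - 6.448*l + 6.2205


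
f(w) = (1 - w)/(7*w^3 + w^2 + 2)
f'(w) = (1 - w)*(-21*w^2 - 2*w)/(7*w^3 + w^2 + 2)^2 - 1/(7*w^3 + w^2 + 2)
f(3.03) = -0.01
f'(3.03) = 0.00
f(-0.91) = -0.78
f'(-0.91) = -4.56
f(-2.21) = -0.05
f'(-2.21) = -0.05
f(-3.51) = -0.02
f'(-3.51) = -0.01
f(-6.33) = -0.00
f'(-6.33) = -0.00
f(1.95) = -0.02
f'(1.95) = 0.01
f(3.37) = -0.01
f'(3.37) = 0.00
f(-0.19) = 0.60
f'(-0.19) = -0.62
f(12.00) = 0.00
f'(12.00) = 0.00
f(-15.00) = 0.00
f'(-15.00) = 0.00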